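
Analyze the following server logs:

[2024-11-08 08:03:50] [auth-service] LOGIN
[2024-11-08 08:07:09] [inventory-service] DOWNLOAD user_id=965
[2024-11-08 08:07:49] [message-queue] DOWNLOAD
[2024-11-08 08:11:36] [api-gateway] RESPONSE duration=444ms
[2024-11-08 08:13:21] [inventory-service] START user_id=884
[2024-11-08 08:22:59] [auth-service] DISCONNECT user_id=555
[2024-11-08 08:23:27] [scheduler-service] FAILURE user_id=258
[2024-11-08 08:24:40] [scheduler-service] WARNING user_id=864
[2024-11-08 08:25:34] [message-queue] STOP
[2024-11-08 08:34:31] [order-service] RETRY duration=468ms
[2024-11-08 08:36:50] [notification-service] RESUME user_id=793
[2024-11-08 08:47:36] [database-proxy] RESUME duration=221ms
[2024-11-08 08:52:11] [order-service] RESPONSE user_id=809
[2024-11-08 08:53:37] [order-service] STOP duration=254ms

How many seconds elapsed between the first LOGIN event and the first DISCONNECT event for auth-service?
1149

To find the time between events:

1. Locate the first LOGIN event for auth-service: 2024-11-08 08:03:50
2. Locate the first DISCONNECT event for auth-service: 2024-11-08 08:22:59
3. Calculate the difference: 2024-11-08 08:22:59 - 2024-11-08 08:03:50 = 1149 seconds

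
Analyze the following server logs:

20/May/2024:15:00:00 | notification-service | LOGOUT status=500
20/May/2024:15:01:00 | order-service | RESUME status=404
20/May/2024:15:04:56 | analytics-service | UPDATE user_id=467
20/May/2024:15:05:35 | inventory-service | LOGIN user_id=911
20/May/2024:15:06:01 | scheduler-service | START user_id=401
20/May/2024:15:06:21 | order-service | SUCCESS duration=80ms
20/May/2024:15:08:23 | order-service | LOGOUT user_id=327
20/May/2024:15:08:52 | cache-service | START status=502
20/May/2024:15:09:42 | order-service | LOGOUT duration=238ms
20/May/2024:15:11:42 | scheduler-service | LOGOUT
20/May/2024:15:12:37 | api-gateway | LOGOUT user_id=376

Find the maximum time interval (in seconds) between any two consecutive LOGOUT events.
503

To find the longest gap:

1. Extract all LOGOUT events in chronological order
2. Calculate time differences between consecutive events
3. Find the maximum difference
4. Longest gap: 503 seconds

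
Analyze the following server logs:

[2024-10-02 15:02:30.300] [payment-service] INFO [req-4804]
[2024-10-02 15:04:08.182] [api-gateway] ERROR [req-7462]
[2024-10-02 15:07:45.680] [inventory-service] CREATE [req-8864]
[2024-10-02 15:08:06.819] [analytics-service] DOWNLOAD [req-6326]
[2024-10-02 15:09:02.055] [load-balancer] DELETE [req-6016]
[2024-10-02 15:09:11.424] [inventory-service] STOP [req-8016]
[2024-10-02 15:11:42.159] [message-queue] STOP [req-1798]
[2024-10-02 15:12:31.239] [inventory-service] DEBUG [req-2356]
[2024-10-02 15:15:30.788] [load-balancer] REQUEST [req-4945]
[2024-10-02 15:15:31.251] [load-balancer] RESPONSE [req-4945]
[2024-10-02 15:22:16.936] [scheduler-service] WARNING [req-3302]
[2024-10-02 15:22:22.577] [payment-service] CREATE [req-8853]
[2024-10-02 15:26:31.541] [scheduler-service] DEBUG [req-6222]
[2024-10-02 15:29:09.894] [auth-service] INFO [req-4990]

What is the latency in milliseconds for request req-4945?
463

To calculate latency:

1. Find REQUEST with id req-4945: 2024-10-02 15:15:30.788
2. Find RESPONSE with id req-4945: 2024-10-02 15:15:31.251
3. Latency: 2024-10-02 15:15:31.251 - 2024-10-02 15:15:30.788 = 463ms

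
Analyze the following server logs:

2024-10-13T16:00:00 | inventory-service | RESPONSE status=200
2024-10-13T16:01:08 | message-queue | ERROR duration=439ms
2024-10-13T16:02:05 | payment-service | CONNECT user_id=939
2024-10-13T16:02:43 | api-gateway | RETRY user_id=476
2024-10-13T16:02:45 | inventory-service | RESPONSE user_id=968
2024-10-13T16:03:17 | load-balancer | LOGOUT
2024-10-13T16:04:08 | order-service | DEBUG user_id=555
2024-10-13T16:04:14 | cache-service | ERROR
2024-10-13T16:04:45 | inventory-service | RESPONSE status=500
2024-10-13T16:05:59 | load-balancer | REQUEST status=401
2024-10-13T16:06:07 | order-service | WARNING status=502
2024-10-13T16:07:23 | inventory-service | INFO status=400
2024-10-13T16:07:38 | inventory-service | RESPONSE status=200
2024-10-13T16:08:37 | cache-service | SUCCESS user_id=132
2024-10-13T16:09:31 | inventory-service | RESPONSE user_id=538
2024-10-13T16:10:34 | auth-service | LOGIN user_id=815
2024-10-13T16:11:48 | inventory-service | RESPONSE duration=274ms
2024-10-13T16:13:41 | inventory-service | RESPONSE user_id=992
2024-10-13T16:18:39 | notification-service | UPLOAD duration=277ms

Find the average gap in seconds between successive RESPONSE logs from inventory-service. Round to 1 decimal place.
136.8

To calculate average interval:

1. Find all RESPONSE events for inventory-service in order
2. Calculate time gaps between consecutive events
3. Compute mean of gaps: 821 / 6 = 136.8 seconds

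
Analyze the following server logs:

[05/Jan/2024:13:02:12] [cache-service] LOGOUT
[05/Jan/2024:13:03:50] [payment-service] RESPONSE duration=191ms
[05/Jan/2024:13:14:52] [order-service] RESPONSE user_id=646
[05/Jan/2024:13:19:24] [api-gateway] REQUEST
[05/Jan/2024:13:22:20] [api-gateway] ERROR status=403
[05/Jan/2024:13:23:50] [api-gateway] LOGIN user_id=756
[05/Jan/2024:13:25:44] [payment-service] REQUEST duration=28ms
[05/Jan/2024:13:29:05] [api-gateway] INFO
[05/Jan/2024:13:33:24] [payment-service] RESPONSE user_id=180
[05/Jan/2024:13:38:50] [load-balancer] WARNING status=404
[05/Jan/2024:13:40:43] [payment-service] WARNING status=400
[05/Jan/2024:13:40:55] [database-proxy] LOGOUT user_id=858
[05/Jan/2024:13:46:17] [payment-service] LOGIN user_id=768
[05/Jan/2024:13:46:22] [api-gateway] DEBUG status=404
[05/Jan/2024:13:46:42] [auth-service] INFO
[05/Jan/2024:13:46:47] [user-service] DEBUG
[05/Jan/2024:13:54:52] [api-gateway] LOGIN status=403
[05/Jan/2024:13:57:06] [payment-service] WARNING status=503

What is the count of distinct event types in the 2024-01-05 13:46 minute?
3

To count unique event types:

1. Filter events in the minute starting at 2024-01-05 13:46
2. Extract event types from matching entries
3. Count unique types: 3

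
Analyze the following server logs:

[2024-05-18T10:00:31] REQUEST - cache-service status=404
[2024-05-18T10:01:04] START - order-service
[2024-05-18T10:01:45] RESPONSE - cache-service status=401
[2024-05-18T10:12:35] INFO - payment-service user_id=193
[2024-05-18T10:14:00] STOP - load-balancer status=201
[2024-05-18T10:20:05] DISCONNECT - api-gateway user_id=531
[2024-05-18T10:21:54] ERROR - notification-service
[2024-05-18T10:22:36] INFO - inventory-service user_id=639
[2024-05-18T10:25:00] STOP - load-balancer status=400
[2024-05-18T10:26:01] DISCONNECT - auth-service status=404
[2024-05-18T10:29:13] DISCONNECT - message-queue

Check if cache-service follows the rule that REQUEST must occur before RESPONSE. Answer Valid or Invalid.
Valid

To validate ordering:

1. Required order: REQUEST → RESPONSE
2. Rule: REQUEST must occur before RESPONSE
3. Check actual order of events for cache-service
4. Result: Valid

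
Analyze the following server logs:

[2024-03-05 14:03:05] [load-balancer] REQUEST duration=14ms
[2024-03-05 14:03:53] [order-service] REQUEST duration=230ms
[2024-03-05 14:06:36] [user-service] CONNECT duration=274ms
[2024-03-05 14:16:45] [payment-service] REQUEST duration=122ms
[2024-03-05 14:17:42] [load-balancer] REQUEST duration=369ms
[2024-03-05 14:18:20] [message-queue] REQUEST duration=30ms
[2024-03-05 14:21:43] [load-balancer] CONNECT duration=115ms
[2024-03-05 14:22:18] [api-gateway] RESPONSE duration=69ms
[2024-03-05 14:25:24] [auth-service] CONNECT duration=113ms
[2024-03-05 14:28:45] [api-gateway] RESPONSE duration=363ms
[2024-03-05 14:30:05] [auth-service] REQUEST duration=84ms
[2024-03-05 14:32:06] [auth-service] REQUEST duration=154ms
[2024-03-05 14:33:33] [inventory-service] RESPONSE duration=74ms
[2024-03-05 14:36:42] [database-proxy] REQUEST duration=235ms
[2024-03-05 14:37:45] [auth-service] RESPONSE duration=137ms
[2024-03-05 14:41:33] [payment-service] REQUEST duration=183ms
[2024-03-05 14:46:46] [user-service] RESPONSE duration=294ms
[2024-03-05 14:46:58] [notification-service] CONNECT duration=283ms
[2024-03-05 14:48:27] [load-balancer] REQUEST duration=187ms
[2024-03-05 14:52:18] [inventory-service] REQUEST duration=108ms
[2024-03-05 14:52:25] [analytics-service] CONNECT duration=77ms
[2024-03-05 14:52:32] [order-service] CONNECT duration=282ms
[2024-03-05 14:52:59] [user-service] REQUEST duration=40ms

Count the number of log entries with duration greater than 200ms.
8

To count timeouts:

1. Threshold: 200ms
2. Extract duration from each log entry
3. Count entries where duration > 200
4. Timeout count: 8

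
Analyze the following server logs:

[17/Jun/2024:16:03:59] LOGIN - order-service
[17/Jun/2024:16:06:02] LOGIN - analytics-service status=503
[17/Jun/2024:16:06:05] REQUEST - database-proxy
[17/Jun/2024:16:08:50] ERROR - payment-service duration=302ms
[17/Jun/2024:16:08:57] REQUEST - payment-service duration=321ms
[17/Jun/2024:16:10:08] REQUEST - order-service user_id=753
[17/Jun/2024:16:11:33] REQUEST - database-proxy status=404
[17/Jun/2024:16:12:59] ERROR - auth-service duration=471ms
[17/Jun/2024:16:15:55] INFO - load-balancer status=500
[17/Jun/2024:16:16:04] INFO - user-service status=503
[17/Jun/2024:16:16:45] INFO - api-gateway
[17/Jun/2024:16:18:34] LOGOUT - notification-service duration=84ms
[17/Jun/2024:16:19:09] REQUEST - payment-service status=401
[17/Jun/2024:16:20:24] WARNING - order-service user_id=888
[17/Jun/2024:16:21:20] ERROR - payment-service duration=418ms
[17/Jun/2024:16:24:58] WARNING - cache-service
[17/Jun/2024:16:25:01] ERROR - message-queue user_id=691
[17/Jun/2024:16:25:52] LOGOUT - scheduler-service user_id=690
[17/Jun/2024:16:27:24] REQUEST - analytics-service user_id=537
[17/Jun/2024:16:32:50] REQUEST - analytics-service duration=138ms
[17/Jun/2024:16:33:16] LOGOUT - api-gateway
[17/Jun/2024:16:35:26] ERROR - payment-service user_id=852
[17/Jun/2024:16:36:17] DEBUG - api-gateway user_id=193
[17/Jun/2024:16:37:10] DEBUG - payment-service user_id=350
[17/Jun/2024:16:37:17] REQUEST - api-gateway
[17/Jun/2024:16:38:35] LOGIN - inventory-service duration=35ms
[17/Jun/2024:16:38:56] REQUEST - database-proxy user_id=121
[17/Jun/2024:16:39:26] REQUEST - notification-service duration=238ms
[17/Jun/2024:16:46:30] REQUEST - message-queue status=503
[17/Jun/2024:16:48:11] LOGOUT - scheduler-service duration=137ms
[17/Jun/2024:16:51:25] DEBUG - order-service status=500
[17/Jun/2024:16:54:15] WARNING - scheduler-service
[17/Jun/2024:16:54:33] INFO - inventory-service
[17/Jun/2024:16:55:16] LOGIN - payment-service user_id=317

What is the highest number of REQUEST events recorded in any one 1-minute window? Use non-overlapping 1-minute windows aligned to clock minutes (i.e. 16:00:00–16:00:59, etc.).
1

To find the burst window:

1. Divide the log period into non-overlapping 1-minute windows starting at 16:00
2. Count REQUEST events in each window
3. Find the window with maximum count
4. Maximum events in a window: 1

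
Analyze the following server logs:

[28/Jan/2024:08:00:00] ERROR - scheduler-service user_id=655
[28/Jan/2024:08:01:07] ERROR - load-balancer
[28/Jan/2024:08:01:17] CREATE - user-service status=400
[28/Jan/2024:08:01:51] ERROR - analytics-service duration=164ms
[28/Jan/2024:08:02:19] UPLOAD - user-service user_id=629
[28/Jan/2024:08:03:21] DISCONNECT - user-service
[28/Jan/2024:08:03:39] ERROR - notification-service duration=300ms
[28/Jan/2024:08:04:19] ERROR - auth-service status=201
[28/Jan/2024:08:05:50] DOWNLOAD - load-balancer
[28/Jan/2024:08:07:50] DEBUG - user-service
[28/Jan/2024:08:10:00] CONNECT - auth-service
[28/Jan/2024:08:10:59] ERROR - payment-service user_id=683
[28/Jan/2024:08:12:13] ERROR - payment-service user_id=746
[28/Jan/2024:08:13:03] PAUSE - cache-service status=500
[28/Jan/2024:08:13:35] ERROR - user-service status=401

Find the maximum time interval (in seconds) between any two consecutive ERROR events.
400

To find the longest gap:

1. Extract all ERROR events in chronological order
2. Calculate time differences between consecutive events
3. Find the maximum difference
4. Longest gap: 400 seconds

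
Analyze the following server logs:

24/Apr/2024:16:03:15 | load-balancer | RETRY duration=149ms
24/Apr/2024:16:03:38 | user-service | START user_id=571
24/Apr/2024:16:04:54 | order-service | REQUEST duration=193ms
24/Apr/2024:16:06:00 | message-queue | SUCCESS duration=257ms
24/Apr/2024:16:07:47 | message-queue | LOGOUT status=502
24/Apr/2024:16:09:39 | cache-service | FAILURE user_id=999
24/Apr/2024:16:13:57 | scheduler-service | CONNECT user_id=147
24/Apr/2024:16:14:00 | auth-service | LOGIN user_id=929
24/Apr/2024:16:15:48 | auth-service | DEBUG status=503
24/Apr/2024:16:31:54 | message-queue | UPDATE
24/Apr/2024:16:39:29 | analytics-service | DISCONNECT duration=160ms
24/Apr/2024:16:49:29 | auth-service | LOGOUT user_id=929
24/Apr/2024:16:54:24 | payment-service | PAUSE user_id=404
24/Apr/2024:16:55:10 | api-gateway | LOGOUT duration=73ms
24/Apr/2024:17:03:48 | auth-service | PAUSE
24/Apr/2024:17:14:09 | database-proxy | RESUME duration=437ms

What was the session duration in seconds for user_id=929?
2129

To calculate session duration:

1. Find LOGIN event for user_id=929: 24/Apr/2024:16:14:00
2. Find LOGOUT event for user_id=929: 24/Apr/2024:16:49:29
3. Session duration: 24/Apr/2024:16:49:29 - 24/Apr/2024:16:14:00 = 2129 seconds (35 minutes)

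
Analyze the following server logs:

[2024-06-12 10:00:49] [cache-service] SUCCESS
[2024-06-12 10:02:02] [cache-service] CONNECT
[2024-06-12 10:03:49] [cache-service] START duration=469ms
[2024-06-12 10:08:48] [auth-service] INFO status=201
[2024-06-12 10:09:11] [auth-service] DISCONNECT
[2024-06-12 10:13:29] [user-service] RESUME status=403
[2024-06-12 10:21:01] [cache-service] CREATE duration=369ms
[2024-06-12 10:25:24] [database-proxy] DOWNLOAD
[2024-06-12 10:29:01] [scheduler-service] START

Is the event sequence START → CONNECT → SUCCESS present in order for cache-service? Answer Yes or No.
No

To verify sequence order:

1. Find all events in sequence START → CONNECT → SUCCESS for cache-service
2. Extract their timestamps
3. Check if timestamps are in ascending order
4. Result: No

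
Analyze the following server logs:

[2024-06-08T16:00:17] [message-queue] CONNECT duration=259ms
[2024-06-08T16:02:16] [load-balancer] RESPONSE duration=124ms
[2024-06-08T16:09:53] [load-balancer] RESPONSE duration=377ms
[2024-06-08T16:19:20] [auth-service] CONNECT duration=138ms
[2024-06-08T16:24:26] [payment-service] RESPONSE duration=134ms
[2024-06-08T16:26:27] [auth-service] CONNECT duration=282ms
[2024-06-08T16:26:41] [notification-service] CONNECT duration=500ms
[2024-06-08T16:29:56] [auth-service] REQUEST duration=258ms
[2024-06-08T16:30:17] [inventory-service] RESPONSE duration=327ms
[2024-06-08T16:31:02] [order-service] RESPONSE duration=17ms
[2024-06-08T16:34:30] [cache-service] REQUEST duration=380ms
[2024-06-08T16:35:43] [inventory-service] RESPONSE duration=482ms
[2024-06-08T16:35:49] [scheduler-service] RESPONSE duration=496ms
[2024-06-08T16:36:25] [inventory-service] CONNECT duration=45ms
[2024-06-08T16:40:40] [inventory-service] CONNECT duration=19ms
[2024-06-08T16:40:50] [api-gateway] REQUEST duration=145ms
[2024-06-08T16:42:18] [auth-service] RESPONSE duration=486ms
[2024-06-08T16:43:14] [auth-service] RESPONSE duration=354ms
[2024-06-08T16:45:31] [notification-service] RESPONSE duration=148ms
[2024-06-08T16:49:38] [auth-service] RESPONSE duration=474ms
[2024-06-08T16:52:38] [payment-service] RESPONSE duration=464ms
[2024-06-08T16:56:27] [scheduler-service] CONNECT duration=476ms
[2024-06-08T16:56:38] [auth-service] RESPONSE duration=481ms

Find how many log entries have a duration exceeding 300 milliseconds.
12

To count timeouts:

1. Threshold: 300ms
2. Extract duration from each log entry
3. Count entries where duration > 300
4. Timeout count: 12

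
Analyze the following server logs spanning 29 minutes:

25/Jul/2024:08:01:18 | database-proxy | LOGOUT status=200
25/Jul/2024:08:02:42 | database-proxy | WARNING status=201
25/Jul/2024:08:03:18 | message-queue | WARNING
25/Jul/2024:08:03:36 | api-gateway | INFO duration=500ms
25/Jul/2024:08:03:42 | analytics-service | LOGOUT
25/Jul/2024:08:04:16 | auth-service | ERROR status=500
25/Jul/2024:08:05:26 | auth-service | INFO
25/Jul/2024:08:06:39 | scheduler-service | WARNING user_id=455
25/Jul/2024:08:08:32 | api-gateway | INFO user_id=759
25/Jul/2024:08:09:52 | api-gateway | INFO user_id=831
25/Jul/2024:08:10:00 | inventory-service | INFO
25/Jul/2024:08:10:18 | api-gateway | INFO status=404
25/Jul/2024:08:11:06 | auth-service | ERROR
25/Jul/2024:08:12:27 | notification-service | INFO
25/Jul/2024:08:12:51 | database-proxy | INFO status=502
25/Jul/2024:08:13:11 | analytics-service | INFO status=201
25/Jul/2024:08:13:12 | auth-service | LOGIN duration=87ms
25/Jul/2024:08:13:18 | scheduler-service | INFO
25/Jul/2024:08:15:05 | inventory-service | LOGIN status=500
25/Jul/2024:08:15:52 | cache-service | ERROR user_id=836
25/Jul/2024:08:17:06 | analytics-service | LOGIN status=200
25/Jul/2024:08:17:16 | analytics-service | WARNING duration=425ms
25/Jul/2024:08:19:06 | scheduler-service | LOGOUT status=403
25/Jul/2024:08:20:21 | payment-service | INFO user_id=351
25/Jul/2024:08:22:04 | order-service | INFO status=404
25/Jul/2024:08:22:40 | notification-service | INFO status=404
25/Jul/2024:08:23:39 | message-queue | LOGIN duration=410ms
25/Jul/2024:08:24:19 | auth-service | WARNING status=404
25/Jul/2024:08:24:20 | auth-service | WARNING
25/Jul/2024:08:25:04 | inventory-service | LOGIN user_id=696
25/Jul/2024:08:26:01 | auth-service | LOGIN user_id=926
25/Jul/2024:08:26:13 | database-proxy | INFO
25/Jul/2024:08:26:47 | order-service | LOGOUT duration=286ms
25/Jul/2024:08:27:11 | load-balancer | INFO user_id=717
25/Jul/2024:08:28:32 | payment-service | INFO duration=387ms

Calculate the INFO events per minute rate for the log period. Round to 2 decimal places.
0.55

To calculate the rate:

1. Count total INFO events: 16
2. Total time period: 29 minutes
3. Rate = 16 / 29 = 0.55 events per minute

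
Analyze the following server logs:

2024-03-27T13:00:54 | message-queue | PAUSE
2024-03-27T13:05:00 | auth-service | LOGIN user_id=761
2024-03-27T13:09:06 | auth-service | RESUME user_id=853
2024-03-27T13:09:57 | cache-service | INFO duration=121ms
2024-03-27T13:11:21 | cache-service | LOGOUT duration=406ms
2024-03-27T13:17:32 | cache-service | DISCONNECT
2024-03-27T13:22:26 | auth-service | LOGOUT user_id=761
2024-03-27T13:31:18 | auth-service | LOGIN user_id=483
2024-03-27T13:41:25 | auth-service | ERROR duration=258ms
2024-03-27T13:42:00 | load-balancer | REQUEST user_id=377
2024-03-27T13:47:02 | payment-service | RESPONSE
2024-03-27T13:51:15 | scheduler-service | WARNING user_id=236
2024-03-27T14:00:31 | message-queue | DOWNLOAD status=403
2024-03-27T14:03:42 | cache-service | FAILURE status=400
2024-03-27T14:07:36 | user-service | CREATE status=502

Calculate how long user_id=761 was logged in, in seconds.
1046

To calculate session duration:

1. Find LOGIN event for user_id=761: 2024-03-27T13:05:00
2. Find LOGOUT event for user_id=761: 2024-03-27T13:22:26
3. Session duration: 2024-03-27T13:22:26 - 2024-03-27T13:05:00 = 1046 seconds (17 minutes)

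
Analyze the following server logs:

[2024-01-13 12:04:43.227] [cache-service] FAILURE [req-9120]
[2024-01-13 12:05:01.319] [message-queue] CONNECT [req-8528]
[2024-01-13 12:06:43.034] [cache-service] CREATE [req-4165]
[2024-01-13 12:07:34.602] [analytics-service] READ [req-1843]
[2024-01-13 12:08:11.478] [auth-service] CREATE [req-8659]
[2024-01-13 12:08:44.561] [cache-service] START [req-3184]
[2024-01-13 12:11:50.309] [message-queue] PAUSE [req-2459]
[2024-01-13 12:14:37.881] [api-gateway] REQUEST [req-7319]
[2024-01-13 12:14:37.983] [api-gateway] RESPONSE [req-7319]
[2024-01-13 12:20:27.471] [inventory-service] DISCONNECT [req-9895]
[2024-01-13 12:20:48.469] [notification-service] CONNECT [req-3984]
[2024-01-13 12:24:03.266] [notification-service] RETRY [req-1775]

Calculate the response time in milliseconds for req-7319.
102

To calculate latency:

1. Find REQUEST with id req-7319: 2024-01-13 12:14:37.881
2. Find RESPONSE with id req-7319: 2024-01-13 12:14:37.983
3. Latency: 2024-01-13 12:14:37.983 - 2024-01-13 12:14:37.881 = 102ms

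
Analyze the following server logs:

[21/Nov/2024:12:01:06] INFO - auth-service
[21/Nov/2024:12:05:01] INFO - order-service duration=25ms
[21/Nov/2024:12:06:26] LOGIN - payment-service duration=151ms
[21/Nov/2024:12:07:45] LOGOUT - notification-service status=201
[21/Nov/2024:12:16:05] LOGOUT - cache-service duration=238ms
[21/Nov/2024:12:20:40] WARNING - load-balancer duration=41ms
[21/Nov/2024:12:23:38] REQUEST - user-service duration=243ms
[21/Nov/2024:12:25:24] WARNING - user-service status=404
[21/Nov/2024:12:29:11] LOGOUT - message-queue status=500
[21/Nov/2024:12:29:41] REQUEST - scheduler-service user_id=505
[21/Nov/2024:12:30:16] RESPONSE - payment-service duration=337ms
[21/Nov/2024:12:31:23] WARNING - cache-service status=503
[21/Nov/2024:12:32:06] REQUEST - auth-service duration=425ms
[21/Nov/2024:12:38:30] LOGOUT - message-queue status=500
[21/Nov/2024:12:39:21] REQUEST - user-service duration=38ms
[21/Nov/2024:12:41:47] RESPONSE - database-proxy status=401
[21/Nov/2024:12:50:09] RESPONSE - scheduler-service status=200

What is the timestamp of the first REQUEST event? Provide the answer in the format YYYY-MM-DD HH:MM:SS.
2024-11-21 12:23:38

To find the first event:

1. Filter for all REQUEST events
2. Sort by timestamp
3. Select the first one
4. Timestamp: 2024-11-21 12:23:38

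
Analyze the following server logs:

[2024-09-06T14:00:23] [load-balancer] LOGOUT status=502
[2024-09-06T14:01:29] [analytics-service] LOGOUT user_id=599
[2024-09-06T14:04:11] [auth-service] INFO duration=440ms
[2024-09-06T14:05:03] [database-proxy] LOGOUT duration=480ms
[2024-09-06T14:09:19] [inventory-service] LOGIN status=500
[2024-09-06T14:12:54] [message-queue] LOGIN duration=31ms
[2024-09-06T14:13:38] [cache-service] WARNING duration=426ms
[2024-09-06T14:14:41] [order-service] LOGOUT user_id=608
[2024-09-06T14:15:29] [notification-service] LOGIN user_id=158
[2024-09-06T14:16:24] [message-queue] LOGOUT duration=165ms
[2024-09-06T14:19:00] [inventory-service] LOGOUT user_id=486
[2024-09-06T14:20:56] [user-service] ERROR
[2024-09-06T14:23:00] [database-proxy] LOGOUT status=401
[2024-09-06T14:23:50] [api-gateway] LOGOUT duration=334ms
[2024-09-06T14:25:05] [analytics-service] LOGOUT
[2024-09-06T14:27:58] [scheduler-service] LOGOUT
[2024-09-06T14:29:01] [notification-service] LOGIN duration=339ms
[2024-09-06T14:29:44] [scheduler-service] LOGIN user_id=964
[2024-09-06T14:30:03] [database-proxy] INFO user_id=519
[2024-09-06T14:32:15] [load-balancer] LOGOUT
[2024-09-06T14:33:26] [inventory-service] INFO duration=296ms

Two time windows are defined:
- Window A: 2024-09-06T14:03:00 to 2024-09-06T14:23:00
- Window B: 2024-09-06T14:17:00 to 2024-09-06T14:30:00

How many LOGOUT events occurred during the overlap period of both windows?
2

To find overlap events:

1. Window A: 2024-09-06T14:03:00 to 2024-09-06T14:23:00
2. Window B: 2024-09-06T14:17:00 to 2024-09-06T14:30:00
3. Overlap period: 2024-09-06T14:17:00 to 2024-09-06T14:23:00
4. Count LOGOUT events in overlap: 2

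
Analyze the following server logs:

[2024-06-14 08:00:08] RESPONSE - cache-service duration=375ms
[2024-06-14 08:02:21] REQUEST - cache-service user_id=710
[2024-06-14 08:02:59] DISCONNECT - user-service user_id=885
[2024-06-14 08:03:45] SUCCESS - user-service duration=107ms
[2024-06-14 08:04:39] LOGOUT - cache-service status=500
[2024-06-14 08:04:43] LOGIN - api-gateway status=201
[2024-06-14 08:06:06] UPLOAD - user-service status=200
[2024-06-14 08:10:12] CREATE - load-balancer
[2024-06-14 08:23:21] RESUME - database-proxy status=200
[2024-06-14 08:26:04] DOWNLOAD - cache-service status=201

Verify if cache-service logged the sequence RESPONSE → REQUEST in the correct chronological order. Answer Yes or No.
Yes

To verify sequence order:

1. Find all events in sequence RESPONSE → REQUEST for cache-service
2. Extract their timestamps
3. Check if timestamps are in ascending order
4. Result: Yes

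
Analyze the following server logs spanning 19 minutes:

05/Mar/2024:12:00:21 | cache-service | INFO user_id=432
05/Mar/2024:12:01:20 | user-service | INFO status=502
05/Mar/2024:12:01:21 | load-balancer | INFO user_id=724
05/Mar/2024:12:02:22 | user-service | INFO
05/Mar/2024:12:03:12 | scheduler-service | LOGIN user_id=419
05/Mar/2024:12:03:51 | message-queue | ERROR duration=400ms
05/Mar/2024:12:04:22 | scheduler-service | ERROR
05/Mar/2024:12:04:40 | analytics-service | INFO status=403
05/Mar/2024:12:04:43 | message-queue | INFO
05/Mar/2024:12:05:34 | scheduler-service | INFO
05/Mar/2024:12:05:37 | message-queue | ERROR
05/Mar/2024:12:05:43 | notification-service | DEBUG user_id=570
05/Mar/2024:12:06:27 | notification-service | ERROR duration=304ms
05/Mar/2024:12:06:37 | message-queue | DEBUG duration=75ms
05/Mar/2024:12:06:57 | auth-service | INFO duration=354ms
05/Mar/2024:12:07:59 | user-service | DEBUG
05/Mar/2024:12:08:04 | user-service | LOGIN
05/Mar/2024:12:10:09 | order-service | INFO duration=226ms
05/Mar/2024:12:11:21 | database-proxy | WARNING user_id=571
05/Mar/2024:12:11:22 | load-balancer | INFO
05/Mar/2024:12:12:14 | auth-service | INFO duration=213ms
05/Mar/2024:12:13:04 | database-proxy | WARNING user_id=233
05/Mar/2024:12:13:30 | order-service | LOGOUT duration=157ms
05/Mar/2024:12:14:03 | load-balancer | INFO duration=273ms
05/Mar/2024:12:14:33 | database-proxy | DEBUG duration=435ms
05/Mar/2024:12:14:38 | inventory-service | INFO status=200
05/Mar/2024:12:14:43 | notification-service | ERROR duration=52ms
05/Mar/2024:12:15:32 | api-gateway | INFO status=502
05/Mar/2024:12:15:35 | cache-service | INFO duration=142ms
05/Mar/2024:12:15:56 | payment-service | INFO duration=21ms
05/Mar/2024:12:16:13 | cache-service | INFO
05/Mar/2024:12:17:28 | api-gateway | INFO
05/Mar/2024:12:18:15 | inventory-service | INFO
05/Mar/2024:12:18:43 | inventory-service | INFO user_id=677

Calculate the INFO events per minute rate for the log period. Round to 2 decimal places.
1.05

To calculate the rate:

1. Count total INFO events: 20
2. Total time period: 19 minutes
3. Rate = 20 / 19 = 1.05 events per minute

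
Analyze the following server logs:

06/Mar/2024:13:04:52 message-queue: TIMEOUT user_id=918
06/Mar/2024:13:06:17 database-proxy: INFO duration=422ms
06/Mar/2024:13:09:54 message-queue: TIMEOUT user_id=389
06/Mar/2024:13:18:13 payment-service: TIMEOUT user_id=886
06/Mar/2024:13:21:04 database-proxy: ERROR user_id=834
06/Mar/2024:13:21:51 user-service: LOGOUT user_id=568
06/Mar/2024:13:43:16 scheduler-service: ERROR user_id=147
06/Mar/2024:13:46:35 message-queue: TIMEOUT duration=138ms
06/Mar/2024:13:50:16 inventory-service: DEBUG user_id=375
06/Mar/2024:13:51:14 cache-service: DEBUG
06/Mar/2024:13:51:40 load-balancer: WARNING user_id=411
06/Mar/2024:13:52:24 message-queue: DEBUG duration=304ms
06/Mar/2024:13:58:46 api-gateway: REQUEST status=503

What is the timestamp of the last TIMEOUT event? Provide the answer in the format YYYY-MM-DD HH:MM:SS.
2024-03-06 13:46:35

To find the last event:

1. Filter for all TIMEOUT events
2. Sort by timestamp
3. Select the last one
4. Timestamp: 2024-03-06 13:46:35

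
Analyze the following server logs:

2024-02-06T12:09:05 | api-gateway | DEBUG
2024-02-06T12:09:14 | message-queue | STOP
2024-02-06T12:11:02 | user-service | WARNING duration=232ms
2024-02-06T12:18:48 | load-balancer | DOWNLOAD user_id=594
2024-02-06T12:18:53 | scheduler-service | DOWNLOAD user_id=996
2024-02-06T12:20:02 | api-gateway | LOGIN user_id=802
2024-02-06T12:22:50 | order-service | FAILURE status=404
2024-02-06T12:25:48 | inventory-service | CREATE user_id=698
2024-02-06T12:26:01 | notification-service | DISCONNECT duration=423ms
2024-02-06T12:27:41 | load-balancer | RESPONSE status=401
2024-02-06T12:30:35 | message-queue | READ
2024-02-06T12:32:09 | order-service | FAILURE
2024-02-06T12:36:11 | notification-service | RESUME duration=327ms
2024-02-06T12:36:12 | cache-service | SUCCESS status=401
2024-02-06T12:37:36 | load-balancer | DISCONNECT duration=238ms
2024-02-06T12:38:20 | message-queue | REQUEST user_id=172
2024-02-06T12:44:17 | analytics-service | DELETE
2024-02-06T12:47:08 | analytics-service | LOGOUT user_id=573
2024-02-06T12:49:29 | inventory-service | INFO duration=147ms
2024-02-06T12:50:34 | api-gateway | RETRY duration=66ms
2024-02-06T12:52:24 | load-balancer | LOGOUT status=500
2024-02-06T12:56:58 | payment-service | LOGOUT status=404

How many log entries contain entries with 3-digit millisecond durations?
5

To find matching entries:

1. Pattern to match: entries with 3-digit millisecond durations
2. Scan each log entry for the pattern
3. Count matches: 5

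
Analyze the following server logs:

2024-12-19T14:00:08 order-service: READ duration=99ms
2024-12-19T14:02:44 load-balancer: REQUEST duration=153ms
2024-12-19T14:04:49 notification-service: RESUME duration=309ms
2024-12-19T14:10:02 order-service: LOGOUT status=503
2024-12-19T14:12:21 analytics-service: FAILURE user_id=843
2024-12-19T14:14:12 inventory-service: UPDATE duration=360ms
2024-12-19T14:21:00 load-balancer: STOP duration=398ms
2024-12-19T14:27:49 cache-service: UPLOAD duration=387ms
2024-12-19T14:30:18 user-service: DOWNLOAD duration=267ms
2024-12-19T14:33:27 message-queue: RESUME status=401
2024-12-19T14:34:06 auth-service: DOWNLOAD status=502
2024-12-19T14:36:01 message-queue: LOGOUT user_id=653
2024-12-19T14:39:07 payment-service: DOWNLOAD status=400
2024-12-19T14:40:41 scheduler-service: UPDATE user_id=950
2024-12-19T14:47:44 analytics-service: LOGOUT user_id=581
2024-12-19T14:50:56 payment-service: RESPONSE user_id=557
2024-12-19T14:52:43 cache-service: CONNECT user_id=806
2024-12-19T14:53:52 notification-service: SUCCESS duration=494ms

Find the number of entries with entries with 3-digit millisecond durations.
7

To find matching entries:

1. Pattern to match: entries with 3-digit millisecond durations
2. Scan each log entry for the pattern
3. Count matches: 7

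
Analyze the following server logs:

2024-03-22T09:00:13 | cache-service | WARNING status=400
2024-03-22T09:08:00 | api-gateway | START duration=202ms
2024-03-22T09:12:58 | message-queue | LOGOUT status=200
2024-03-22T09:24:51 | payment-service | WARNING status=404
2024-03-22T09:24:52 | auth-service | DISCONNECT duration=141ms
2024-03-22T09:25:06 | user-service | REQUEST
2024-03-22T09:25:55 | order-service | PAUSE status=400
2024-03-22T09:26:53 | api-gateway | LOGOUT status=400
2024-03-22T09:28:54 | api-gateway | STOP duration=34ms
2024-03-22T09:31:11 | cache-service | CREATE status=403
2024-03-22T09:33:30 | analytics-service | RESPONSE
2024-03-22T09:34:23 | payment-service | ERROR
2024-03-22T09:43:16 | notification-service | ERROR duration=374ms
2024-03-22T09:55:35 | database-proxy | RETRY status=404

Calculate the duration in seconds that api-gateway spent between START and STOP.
1254

To calculate state duration:

1. Find START event for api-gateway: 2024-03-22T09:08:00
2. Find STOP event for api-gateway: 2024-03-22T09:28:54
3. Calculate duration: 2024-03-22T09:28:54 - 2024-03-22T09:08:00 = 1254 seconds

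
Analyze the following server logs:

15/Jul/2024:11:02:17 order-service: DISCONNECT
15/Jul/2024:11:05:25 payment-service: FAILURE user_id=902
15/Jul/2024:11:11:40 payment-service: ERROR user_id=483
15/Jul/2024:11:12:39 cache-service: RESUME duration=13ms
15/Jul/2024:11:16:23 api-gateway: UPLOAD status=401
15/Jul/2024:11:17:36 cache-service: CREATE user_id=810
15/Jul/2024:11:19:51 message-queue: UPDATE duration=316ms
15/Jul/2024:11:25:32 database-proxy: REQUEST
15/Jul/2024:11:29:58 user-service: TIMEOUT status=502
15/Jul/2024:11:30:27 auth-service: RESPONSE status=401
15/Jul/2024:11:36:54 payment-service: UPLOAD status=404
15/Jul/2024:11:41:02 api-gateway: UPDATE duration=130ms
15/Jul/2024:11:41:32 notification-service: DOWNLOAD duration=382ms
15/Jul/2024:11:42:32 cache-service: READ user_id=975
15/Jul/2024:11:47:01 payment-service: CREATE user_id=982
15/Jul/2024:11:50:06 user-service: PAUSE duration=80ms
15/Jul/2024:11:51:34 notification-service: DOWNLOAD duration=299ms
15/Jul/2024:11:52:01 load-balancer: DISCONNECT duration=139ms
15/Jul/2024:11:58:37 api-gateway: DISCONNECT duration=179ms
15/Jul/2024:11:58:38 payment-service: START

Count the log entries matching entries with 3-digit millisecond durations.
6

To find matching entries:

1. Pattern to match: entries with 3-digit millisecond durations
2. Scan each log entry for the pattern
3. Count matches: 6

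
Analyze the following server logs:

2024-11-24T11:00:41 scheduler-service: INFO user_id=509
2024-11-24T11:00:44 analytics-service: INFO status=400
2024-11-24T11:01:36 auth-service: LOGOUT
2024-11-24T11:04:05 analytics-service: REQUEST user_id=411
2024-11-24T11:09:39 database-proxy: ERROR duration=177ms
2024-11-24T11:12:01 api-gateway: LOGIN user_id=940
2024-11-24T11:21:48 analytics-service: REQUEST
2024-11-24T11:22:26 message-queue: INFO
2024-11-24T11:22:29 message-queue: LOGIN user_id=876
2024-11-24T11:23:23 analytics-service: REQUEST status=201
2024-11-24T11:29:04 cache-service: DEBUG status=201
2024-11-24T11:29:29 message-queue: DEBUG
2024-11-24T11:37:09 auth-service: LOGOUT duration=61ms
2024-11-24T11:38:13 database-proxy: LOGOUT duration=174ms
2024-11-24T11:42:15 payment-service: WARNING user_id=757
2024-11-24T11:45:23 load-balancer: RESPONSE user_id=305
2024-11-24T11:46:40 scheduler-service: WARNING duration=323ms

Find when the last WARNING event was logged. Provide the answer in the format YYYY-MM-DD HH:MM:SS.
2024-11-24 11:46:40

To find the last event:

1. Filter for all WARNING events
2. Sort by timestamp
3. Select the last one
4. Timestamp: 2024-11-24 11:46:40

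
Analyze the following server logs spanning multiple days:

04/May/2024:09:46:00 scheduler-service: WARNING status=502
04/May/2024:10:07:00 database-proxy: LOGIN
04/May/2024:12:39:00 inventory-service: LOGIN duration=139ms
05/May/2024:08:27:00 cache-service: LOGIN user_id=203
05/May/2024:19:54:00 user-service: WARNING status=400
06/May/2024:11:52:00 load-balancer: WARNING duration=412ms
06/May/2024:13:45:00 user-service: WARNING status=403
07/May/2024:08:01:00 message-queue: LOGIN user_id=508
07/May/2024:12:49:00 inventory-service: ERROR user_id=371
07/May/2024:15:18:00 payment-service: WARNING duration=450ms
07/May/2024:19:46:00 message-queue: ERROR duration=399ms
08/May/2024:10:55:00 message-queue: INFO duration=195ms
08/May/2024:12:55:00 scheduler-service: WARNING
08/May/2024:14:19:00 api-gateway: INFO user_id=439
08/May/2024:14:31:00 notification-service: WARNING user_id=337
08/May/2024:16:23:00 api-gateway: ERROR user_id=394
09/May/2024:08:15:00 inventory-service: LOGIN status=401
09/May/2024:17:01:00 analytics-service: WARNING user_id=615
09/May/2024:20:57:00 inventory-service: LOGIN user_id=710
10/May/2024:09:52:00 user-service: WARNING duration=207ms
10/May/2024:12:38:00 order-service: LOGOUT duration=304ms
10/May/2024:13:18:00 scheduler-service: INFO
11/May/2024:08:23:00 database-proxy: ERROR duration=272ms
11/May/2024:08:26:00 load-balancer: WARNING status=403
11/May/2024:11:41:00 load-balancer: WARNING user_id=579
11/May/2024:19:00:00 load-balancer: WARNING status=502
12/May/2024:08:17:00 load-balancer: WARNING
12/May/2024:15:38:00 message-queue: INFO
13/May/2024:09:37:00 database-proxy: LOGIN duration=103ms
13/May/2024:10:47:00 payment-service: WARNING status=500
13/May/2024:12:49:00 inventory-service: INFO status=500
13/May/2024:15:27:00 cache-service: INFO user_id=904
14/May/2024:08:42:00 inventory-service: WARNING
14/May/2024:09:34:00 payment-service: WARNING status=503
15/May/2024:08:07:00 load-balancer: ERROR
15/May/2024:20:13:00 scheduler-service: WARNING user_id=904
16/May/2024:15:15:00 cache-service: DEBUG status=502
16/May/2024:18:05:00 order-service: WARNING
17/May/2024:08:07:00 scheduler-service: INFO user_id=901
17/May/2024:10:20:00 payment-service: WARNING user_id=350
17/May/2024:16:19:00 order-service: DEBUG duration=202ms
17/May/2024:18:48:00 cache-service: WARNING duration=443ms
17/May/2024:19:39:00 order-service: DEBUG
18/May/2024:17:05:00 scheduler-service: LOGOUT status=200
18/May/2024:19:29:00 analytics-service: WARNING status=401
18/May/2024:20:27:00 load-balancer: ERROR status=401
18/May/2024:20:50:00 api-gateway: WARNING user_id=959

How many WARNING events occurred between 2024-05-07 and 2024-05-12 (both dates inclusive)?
9

To filter by date range:

1. Date range: 2024-05-07 through 2024-05-12, both dates inclusive
2. Filter for WARNING events whose date falls in this range
3. Count matching events: 9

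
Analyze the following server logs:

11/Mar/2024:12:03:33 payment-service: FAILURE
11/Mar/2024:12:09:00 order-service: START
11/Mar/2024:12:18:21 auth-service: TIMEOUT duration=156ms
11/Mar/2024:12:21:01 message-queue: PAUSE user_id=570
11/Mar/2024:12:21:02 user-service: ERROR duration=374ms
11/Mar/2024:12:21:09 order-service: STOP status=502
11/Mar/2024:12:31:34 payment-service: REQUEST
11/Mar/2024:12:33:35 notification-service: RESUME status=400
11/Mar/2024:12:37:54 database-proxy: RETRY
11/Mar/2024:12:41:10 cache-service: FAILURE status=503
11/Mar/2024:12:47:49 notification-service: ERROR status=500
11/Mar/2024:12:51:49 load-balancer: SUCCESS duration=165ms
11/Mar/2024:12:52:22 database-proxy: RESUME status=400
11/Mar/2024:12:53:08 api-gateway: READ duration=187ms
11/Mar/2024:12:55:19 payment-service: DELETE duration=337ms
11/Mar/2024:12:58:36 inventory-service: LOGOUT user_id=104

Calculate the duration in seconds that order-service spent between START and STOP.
729

To calculate state duration:

1. Find START event for order-service: 11/Mar/2024:12:09:00
2. Find STOP event for order-service: 11/Mar/2024:12:21:09
3. Calculate duration: 11/Mar/2024:12:21:09 - 11/Mar/2024:12:09:00 = 729 seconds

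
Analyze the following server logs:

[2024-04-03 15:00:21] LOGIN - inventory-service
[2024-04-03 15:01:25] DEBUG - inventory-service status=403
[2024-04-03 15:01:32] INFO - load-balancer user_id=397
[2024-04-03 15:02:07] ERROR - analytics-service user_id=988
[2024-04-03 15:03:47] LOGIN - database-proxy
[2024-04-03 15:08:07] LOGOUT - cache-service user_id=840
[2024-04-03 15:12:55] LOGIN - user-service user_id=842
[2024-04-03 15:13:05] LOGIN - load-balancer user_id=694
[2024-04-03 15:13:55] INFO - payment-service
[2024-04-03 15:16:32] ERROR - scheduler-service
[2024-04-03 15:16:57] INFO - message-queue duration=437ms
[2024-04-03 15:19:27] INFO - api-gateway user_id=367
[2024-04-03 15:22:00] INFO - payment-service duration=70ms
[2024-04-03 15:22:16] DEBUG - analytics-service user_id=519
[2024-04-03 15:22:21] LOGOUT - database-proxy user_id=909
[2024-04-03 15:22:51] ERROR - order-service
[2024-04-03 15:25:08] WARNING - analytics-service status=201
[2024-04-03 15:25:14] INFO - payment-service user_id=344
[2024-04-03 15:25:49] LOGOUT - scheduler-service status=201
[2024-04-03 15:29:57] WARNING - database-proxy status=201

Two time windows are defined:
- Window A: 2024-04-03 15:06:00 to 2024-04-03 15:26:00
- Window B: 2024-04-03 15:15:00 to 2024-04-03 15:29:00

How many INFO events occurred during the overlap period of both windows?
4

To find overlap events:

1. Window A: 2024-04-03 15:06:00 to 2024-04-03 15:26:00
2. Window B: 2024-04-03 15:15:00 to 2024-04-03 15:29:00
3. Overlap period: 2024-04-03 15:15:00 to 2024-04-03 15:26:00
4. Count INFO events in overlap: 4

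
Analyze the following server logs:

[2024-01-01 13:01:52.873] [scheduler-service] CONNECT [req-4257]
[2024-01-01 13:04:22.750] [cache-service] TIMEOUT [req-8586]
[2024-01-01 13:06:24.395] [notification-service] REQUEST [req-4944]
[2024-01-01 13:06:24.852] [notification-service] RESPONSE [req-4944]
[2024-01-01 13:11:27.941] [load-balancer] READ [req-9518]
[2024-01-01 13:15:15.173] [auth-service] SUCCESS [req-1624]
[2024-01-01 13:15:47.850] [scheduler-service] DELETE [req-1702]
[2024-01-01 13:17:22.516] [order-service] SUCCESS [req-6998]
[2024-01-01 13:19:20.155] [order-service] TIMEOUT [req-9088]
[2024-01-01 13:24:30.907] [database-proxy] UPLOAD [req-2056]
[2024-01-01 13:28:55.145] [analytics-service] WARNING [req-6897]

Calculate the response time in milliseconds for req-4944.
457

To calculate latency:

1. Find REQUEST with id req-4944: 2024-01-01 13:06:24.395
2. Find RESPONSE with id req-4944: 2024-01-01 13:06:24.852
3. Latency: 2024-01-01 13:06:24.852 - 2024-01-01 13:06:24.395 = 457ms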